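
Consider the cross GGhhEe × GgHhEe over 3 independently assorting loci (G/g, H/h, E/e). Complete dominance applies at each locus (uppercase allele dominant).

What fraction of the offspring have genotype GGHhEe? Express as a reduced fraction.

GGhhEe gametes: GhE×4, Ghe×4
GgHhEe gametes: GHE×1, GHe×1, GhE×1, Ghe×1, gHE×1, gHe×1, ghE×1, ghe×1
GGhhEe×GgHhEe grid (8·8=64): GGHhEE=4 GGHhEe=8 GGHhee=4 GGhhEE=4 GGhhEe=8 GGhhee=4 GgHhEE=4 GgHhEe=8 GgHhee=4 GghhEE=4 GghhEe=8 Gghhee=4
GGHhEe hits 8/64; gcd=8; 8÷8/64÷8 = 1/8

P(GGHhEe) = 1/8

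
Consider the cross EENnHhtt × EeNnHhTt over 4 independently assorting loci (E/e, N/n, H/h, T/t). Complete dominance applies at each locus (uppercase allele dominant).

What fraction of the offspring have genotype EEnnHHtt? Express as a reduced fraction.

P(EEnnHHtt) = 1/64

EENnHhtt gametes: ENHt×4, ENht×4, EnHt×4, Enht×4
EeNnHhTt gametes: ENHT×1, ENHt×1, ENhT×1, ENht×1, EnHT×1, EnHt×1, EnhT×1, Enht×1, eNHT×1, eNHt×1, eNhT×1, eNht×1, enHT×1, enHt×1, enhT×1, enht×1
EENnHhtt×EeNnHhTt grid (16·16=256): EENNHHTt=4 EENNHHtt=4 EENNHhTt=8 EENNHhtt=8 EENNhhTt=4 EENNhhtt=4 EENnHHTt=8 EENnHHtt=8 EENnHhTt=16 EENnHhtt=16 EENnhhTt=8 EENnhhtt=8 EEnnHHTt=4 EEnnHHtt=4 EEnnHhTt=8 EEnnHhtt=8 EEnnhhTt=4 EEnnhhtt=4 EeNNHHTt=4 EeNNHHtt=4 EeNNHhTt=8 EeNNHhtt=8 EeNNhhTt=4 EeNNhhtt=4 EeNnHHTt=8 EeNnHHtt=8 EeNnHhTt=16 EeNnHhtt=16 EeNnhhTt=8 EeNnhhtt=8 EennHHTt=4 EennHHtt=4 EennHhTt=8 EennHhtt=8 EennhhTt=4 Eennhhtt=4
EEnnHHtt hits 4/256; gcd=4; 4÷4/256÷4 = 1/64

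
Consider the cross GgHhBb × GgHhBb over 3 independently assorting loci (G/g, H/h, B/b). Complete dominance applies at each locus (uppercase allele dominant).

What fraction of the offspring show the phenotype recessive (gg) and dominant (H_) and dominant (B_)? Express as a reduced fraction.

GgHhBb gametes: GHB×1, GHb×1, GhB×1, Ghb×1, gHB×1, gHb×1, ghB×1, ghb×1
GgHhBb gametes: GHB×1, GHb×1, GhB×1, Ghb×1, gHB×1, gHb×1, ghB×1, ghb×1
GgHhBb×GgHhBb grid (8·8=64): GGHHBB=1 GGHHBb=2 GGHHbb=1 GGHhBB=2 GGHhBb=4 GGHhbb=2 GGhhBB=1 GGhhBb=2 GGhhbb=1 GgHHBB=2 GgHHBb=4 GgHHbb=2 GgHhBB=4 GgHhBb=8 GgHhbb=4 GghhBB=2 GghhBb=4 Gghhbb=2 ggHHBB=1 ggHHBb=2 ggHHbb=1 ggHhBB=2 ggHhBb=4 ggHhbb=2 gghhBB=1 gghhBb=2 gghhbb=1
gg H_ B_ hits 9/64; gcd=1; 9÷1/64÷1 = 9/64

P(gg H_ B_) = 9/64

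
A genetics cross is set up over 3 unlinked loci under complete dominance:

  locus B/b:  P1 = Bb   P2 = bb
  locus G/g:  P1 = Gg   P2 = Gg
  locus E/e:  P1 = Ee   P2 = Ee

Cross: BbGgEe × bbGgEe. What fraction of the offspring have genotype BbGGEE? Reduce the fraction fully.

P(BbGGEE) = 1/32

BbGgEe gametes: BGE×1, BGe×1, BgE×1, Bge×1, bGE×1, bGe×1, bgE×1, bge×1
bbGgEe gametes: bGE×2, bGe×2, bgE×2, bge×2
BbGgEe×bbGgEe grid (8·8=64): BbGGEE=2 BbGGEe=4 BbGGee=2 BbGgEE=4 BbGgEe=8 BbGgee=4 BbggEE=2 BbggEe=4 Bbggee=2 bbGGEE=2 bbGGEe=4 bbGGee=2 bbGgEE=4 bbGgEe=8 bbGgee=4 bbggEE=2 bbggEe=4 bbggee=2
BbGGEE hits 2/64; gcd=2; 2÷2/64÷2 = 1/32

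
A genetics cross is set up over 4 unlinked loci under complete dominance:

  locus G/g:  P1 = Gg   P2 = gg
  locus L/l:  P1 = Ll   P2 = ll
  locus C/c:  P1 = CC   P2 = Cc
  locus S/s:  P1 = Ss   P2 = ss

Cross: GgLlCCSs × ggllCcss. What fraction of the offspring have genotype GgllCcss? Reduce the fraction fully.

GgLlCCSs gametes: GLCS×2, GLCs×2, GlCS×2, GlCs×2, gLCS×2, gLCs×2, glCS×2, glCs×2
ggllCcss gametes: glCs×8, glcs×8
GgLlCCSs×ggllCcss grid (16·16=256): GgLlCCSs=16 GgLlCCss=16 GgLlCcSs=16 GgLlCcss=16 GgllCCSs=16 GgllCCss=16 GgllCcSs=16 GgllCcss=16 ggLlCCSs=16 ggLlCCss=16 ggLlCcSs=16 ggLlCcss=16 ggllCCSs=16 ggllCCss=16 ggllCcSs=16 ggllCcss=16
GgllCcss hits 16/256; gcd=16; 16÷16/256÷16 = 1/16

P(GgllCcss) = 1/16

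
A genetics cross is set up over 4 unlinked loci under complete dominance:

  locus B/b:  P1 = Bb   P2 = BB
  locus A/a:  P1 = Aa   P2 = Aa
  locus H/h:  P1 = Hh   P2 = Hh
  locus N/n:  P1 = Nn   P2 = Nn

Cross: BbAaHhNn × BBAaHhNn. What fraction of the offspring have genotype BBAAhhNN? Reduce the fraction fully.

BbAaHhNn gametes: BAHN×1, BAHn×1, BAhN×1, BAhn×1, BaHN×1, BaHn×1, BahN×1, Bahn×1, bAHN×1, bAHn×1, bAhN×1, bAhn×1, baHN×1, baHn×1, bahN×1, bahn×1
BBAaHhNn gametes: BAHN×2, BAHn×2, BAhN×2, BAhn×2, BaHN×2, BaHn×2, BahN×2, Bahn×2
BbAaHhNn×BBAaHhNn grid (16·16=256): BBAAHHNN=2 BBAAHHNn=4 BBAAHHnn=2 BBAAHhNN=4 BBAAHhNn=8 BBAAHhnn=4 BBAAhhNN=2 BBAAhhNn=4 BBAAhhnn=2 BBAaHHNN=4 BBAaHHNn=8 BBAaHHnn=4 BBAaHhNN=8 BBAaHhNn=16 BBAaHhnn=8 BBAahhNN=4 BBAahhNn=8 BBAahhnn=4 BBaaHHNN=2 BBaaHHNn=4 BBaaHHnn=2 BBaaHhNN=4 BBaaHhNn=8 BBaaHhnn=4 BBaahhNN=2 BBaahhNn=4 BBaahhnn=2 BbAAHHNN=2 BbAAHHNn=4 BbAAHHnn=2 BbAAHhNN=4 BbAAHhNn=8 BbAAHhnn=4 BbAAhhNN=2 BbAAhhNn=4 BbAAhhnn=2 BbAaHHNN=4 BbAaHHNn=8 BbAaHHnn=4 BbAaHhNN=8 BbAaHhNn=16 BbAaHhnn=8 BbAahhNN=4 BbAahhNn=8 BbAahhnn=4 BbaaHHNN=2 BbaaHHNn=4 BbaaHHnn=2 BbaaHhNN=4 BbaaHhNn=8 BbaaHhnn=4 BbaahhNN=2 BbaahhNn=4 Bbaahhnn=2
BBAAhhNN hits 2/256; gcd=2; 2÷2/256÷2 = 1/128

P(BBAAhhNN) = 1/128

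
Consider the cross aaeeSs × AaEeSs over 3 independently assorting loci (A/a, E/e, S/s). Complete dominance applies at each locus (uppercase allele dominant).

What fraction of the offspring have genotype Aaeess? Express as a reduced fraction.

aaeeSs gametes: aeS×4, aes×4
AaEeSs gametes: AES×1, AEs×1, AeS×1, Aes×1, aES×1, aEs×1, aeS×1, aes×1
aaeeSs×AaEeSs grid (8·8=64): AaEeSS=4 AaEeSs=8 AaEess=4 AaeeSS=4 AaeeSs=8 Aaeess=4 aaEeSS=4 aaEeSs=8 aaEess=4 aaeeSS=4 aaeeSs=8 aaeess=4
Aaeess hits 4/64; gcd=4; 4÷4/64÷4 = 1/16

P(Aaeess) = 1/16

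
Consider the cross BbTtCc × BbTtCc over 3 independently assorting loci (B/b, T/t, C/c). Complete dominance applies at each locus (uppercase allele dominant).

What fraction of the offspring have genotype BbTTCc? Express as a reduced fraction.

BbTtCc gametes: BTC×1, BTc×1, BtC×1, Btc×1, bTC×1, bTc×1, btC×1, btc×1
BbTtCc gametes: BTC×1, BTc×1, BtC×1, Btc×1, bTC×1, bTc×1, btC×1, btc×1
BbTtCc×BbTtCc grid (8·8=64): BBTTCC=1 BBTTCc=2 BBTTcc=1 BBTtCC=2 BBTtCc=4 BBTtcc=2 BBttCC=1 BBttCc=2 BBttcc=1 BbTTCC=2 BbTTCc=4 BbTTcc=2 BbTtCC=4 BbTtCc=8 BbTtcc=4 BbttCC=2 BbttCc=4 Bbttcc=2 bbTTCC=1 bbTTCc=2 bbTTcc=1 bbTtCC=2 bbTtCc=4 bbTtcc=2 bbttCC=1 bbttCc=2 bbttcc=1
BbTTCc hits 4/64; gcd=4; 4÷4/64÷4 = 1/16

P(BbTTCc) = 1/16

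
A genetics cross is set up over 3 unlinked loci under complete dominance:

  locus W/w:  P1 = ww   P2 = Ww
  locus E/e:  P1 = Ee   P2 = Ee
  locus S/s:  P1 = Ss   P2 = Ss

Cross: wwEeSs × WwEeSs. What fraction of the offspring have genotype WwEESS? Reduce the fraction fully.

P(WwEESS) = 1/32

wwEeSs gametes: wES×2, wEs×2, weS×2, wes×2
WwEeSs gametes: WES×1, WEs×1, WeS×1, Wes×1, wES×1, wEs×1, weS×1, wes×1
wwEeSs×WwEeSs grid (8·8=64): WwEESS=2 WwEESs=4 WwEEss=2 WwEeSS=4 WwEeSs=8 WwEess=4 WweeSS=2 WweeSs=4 Wweess=2 wwEESS=2 wwEESs=4 wwEEss=2 wwEeSS=4 wwEeSs=8 wwEess=4 wweeSS=2 wweeSs=4 wweess=2
WwEESS hits 2/64; gcd=2; 2÷2/64÷2 = 1/32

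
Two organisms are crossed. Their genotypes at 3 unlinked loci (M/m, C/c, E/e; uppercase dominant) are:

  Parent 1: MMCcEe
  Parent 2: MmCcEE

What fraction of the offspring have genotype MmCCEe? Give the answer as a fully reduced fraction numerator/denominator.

P(MmCCEe) = 1/16

MMCcEe gametes: MCE×2, MCe×2, McE×2, Mce×2
MmCcEE gametes: MCE×2, McE×2, mCE×2, mcE×2
MMCcEe×MmCcEE grid (8·8=64): MMCCEE=4 MMCCEe=4 MMCcEE=8 MMCcEe=8 MMccEE=4 MMccEe=4 MmCCEE=4 MmCCEe=4 MmCcEE=8 MmCcEe=8 MmccEE=4 MmccEe=4
MmCCEe hits 4/64; gcd=4; 4÷4/64÷4 = 1/16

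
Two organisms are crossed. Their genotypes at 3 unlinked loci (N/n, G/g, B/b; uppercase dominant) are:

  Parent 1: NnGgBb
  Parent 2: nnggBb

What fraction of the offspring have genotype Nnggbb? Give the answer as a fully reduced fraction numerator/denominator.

P(Nnggbb) = 1/16

NnGgBb gametes: NGB×1, NGb×1, NgB×1, Ngb×1, nGB×1, nGb×1, ngB×1, ngb×1
nnggBb gametes: ngB×4, ngb×4
NnGgBb×nnggBb grid (8·8=64): NnGgBB=4 NnGgBb=8 NnGgbb=4 NnggBB=4 NnggBb=8 Nnggbb=4 nnGgBB=4 nnGgBb=8 nnGgbb=4 nnggBB=4 nnggBb=8 nnggbb=4
Nnggbb hits 4/64; gcd=4; 4÷4/64÷4 = 1/16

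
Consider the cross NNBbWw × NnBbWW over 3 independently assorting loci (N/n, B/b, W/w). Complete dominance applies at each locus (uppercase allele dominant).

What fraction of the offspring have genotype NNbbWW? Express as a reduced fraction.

P(NNbbWW) = 1/16

NNBbWw gametes: NBW×2, NBw×2, NbW×2, Nbw×2
NnBbWW gametes: NBW×2, NbW×2, nBW×2, nbW×2
NNBbWw×NnBbWW grid (8·8=64): NNBBWW=4 NNBBWw=4 NNBbWW=8 NNBbWw=8 NNbbWW=4 NNbbWw=4 NnBBWW=4 NnBBWw=4 NnBbWW=8 NnBbWw=8 NnbbWW=4 NnbbWw=4
NNbbWW hits 4/64; gcd=4; 4÷4/64÷4 = 1/16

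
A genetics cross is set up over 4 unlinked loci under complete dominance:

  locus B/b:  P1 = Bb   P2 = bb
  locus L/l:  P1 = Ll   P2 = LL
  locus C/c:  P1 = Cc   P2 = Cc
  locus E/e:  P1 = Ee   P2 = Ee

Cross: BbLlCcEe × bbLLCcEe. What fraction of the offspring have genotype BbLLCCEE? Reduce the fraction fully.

P(BbLLCCEE) = 1/64

BbLlCcEe gametes: BLCE×1, BLCe×1, BLcE×1, BLce×1, BlCE×1, BlCe×1, BlcE×1, Blce×1, bLCE×1, bLCe×1, bLcE×1, bLce×1, blCE×1, blCe×1, blcE×1, blce×1
bbLLCcEe gametes: bLCE×4, bLCe×4, bLcE×4, bLce×4
BbLlCcEe×bbLLCcEe grid (16·16=256): BbLLCCEE=4 BbLLCCEe=8 BbLLCCee=4 BbLLCcEE=8 BbLLCcEe=16 BbLLCcee=8 BbLLccEE=4 BbLLccEe=8 BbLLccee=4 BbLlCCEE=4 BbLlCCEe=8 BbLlCCee=4 BbLlCcEE=8 BbLlCcEe=16 BbLlCcee=8 BbLlccEE=4 BbLlccEe=8 BbLlccee=4 bbLLCCEE=4 bbLLCCEe=8 bbLLCCee=4 bbLLCcEE=8 bbLLCcEe=16 bbLLCcee=8 bbLLccEE=4 bbLLccEe=8 bbLLccee=4 bbLlCCEE=4 bbLlCCEe=8 bbLlCCee=4 bbLlCcEE=8 bbLlCcEe=16 bbLlCcee=8 bbLlccEE=4 bbLlccEe=8 bbLlccee=4
BbLLCCEE hits 4/256; gcd=4; 4÷4/256÷4 = 1/64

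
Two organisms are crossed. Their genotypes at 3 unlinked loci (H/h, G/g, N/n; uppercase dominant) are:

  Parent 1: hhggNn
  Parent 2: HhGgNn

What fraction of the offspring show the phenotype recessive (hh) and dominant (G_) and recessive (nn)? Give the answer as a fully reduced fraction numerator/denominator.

P(hh G_ nn) = 1/16

hhggNn gametes: hgN×4, hgn×4
HhGgNn gametes: HGN×1, HGn×1, HgN×1, Hgn×1, hGN×1, hGn×1, hgN×1, hgn×1
hhggNn×HhGgNn grid (8·8=64): HhGgNN=4 HhGgNn=8 HhGgnn=4 HhggNN=4 HhggNn=8 Hhggnn=4 hhGgNN=4 hhGgNn=8 hhGgnn=4 hhggNN=4 hhggNn=8 hhggnn=4
hh G_ nn hits 4/64; gcd=4; 4÷4/64÷4 = 1/16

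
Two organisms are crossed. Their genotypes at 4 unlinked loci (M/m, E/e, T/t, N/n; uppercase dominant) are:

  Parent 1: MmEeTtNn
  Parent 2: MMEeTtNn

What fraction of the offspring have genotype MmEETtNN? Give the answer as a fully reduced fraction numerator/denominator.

MmEeTtNn gametes: METN×1, METn×1, MEtN×1, MEtn×1, MeTN×1, MeTn×1, MetN×1, Metn×1, mETN×1, mETn×1, mEtN×1, mEtn×1, meTN×1, meTn×1, metN×1, metn×1
MMEeTtNn gametes: METN×2, METn×2, MEtN×2, MEtn×2, MeTN×2, MeTn×2, MetN×2, Metn×2
MmEeTtNn×MMEeTtNn grid (16·16=256): MMEETTNN=2 MMEETTNn=4 MMEETTnn=2 MMEETtNN=4 MMEETtNn=8 MMEETtnn=4 MMEEttNN=2 MMEEttNn=4 MMEEttnn=2 MMEeTTNN=4 MMEeTTNn=8 MMEeTTnn=4 MMEeTtNN=8 MMEeTtNn=16 MMEeTtnn=8 MMEettNN=4 MMEettNn=8 MMEettnn=4 MMeeTTNN=2 MMeeTTNn=4 MMeeTTnn=2 MMeeTtNN=4 MMeeTtNn=8 MMeeTtnn=4 MMeettNN=2 MMeettNn=4 MMeettnn=2 MmEETTNN=2 MmEETTNn=4 MmEETTnn=2 MmEETtNN=4 MmEETtNn=8 MmEETtnn=4 MmEEttNN=2 MmEEttNn=4 MmEEttnn=2 MmEeTTNN=4 MmEeTTNn=8 MmEeTTnn=4 MmEeTtNN=8 MmEeTtNn=16 MmEeTtnn=8 MmEettNN=4 MmEettNn=8 MmEettnn=4 MmeeTTNN=2 MmeeTTNn=4 MmeeTTnn=2 MmeeTtNN=4 MmeeTtNn=8 MmeeTtnn=4 MmeettNN=2 MmeettNn=4 Mmeettnn=2
MmEETtNN hits 4/256; gcd=4; 4÷4/256÷4 = 1/64

P(MmEETtNN) = 1/64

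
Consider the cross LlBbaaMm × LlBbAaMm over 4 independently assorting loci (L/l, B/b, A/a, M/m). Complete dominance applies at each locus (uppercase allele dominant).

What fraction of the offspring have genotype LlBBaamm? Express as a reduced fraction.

P(LlBBaamm) = 1/64

LlBbaaMm gametes: LBaM×2, LBam×2, LbaM×2, Lbam×2, lBaM×2, lBam×2, lbaM×2, lbam×2
LlBbAaMm gametes: LBAM×1, LBAm×1, LBaM×1, LBam×1, LbAM×1, LbAm×1, LbaM×1, Lbam×1, lBAM×1, lBAm×1, lBaM×1, lBam×1, lbAM×1, lbAm×1, lbaM×1, lbam×1
LlBbaaMm×LlBbAaMm grid (16·16=256): LLBBAaMM=2 LLBBAaMm=4 LLBBAamm=2 LLBBaaMM=2 LLBBaaMm=4 LLBBaamm=2 LLBbAaMM=4 LLBbAaMm=8 LLBbAamm=4 LLBbaaMM=4 LLBbaaMm=8 LLBbaamm=4 LLbbAaMM=2 LLbbAaMm=4 LLbbAamm=2 LLbbaaMM=2 LLbbaaMm=4 LLbbaamm=2 LlBBAaMM=4 LlBBAaMm=8 LlBBAamm=4 LlBBaaMM=4 LlBBaaMm=8 LlBBaamm=4 LlBbAaMM=8 LlBbAaMm=16 LlBbAamm=8 LlBbaaMM=8 LlBbaaMm=16 LlBbaamm=8 LlbbAaMM=4 LlbbAaMm=8 LlbbAamm=4 LlbbaaMM=4 LlbbaaMm=8 Llbbaamm=4 llBBAaMM=2 llBBAaMm=4 llBBAamm=2 llBBaaMM=2 llBBaaMm=4 llBBaamm=2 llBbAaMM=4 llBbAaMm=8 llBbAamm=4 llBbaaMM=4 llBbaaMm=8 llBbaamm=4 llbbAaMM=2 llbbAaMm=4 llbbAamm=2 llbbaaMM=2 llbbaaMm=4 llbbaamm=2
LlBBaamm hits 4/256; gcd=4; 4÷4/256÷4 = 1/64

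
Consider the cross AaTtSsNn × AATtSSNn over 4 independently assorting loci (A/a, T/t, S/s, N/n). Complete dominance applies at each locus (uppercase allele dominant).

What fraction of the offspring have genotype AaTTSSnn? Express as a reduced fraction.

P(AaTTSSnn) = 1/64

AaTtSsNn gametes: ATSN×1, ATSn×1, ATsN×1, ATsn×1, AtSN×1, AtSn×1, AtsN×1, Atsn×1, aTSN×1, aTSn×1, aTsN×1, aTsn×1, atSN×1, atSn×1, atsN×1, atsn×1
AATtSSNn gametes: ATSN×4, ATSn×4, AtSN×4, AtSn×4
AaTtSsNn×AATtSSNn grid (16·16=256): AATTSSNN=4 AATTSSNn=8 AATTSSnn=4 AATTSsNN=4 AATTSsNn=8 AATTSsnn=4 AATtSSNN=8 AATtSSNn=16 AATtSSnn=8 AATtSsNN=8 AATtSsNn=16 AATtSsnn=8 AAttSSNN=4 AAttSSNn=8 AAttSSnn=4 AAttSsNN=4 AAttSsNn=8 AAttSsnn=4 AaTTSSNN=4 AaTTSSNn=8 AaTTSSnn=4 AaTTSsNN=4 AaTTSsNn=8 AaTTSsnn=4 AaTtSSNN=8 AaTtSSNn=16 AaTtSSnn=8 AaTtSsNN=8 AaTtSsNn=16 AaTtSsnn=8 AattSSNN=4 AattSSNn=8 AattSSnn=4 AattSsNN=4 AattSsNn=8 AattSsnn=4
AaTTSSnn hits 4/256; gcd=4; 4÷4/256÷4 = 1/64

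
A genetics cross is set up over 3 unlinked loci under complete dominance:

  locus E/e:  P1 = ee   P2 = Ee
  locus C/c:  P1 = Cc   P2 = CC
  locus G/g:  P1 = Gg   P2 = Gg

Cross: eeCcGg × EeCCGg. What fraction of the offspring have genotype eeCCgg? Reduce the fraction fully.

eeCcGg gametes: eCG×2, eCg×2, ecG×2, ecg×2
EeCCGg gametes: ECG×2, ECg×2, eCG×2, eCg×2
eeCcGg×EeCCGg grid (8·8=64): EeCCGG=4 EeCCGg=8 EeCCgg=4 EeCcGG=4 EeCcGg=8 EeCcgg=4 eeCCGG=4 eeCCGg=8 eeCCgg=4 eeCcGG=4 eeCcGg=8 eeCcgg=4
eeCCgg hits 4/64; gcd=4; 4÷4/64÷4 = 1/16

P(eeCCgg) = 1/16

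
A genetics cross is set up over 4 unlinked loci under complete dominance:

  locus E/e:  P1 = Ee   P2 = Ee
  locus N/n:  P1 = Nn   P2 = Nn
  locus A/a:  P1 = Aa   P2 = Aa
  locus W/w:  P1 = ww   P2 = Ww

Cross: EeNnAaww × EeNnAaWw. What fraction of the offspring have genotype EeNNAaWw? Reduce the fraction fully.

P(EeNNAaWw) = 1/32

EeNnAaww gametes: ENAw×2, ENaw×2, EnAw×2, Enaw×2, eNAw×2, eNaw×2, enAw×2, enaw×2
EeNnAaWw gametes: ENAW×1, ENAw×1, ENaW×1, ENaw×1, EnAW×1, EnAw×1, EnaW×1, Enaw×1, eNAW×1, eNAw×1, eNaW×1, eNaw×1, enAW×1, enAw×1, enaW×1, enaw×1
EeNnAaww×EeNnAaWw grid (16·16=256): EENNAAWw=2 EENNAAww=2 EENNAaWw=4 EENNAaww=4 EENNaaWw=2 EENNaaww=2 EENnAAWw=4 EENnAAww=4 EENnAaWw=8 EENnAaww=8 EENnaaWw=4 EENnaaww=4 EEnnAAWw=2 EEnnAAww=2 EEnnAaWw=4 EEnnAaww=4 EEnnaaWw=2 EEnnaaww=2 EeNNAAWw=4 EeNNAAww=4 EeNNAaWw=8 EeNNAaww=8 EeNNaaWw=4 EeNNaaww=4 EeNnAAWw=8 EeNnAAww=8 EeNnAaWw=16 EeNnAaww=16 EeNnaaWw=8 EeNnaaww=8 EennAAWw=4 EennAAww=4 EennAaWw=8 EennAaww=8 EennaaWw=4 Eennaaww=4 eeNNAAWw=2 eeNNAAww=2 eeNNAaWw=4 eeNNAaww=4 eeNNaaWw=2 eeNNaaww=2 eeNnAAWw=4 eeNnAAww=4 eeNnAaWw=8 eeNnAaww=8 eeNnaaWw=4 eeNnaaww=4 eennAAWw=2 eennAAww=2 eennAaWw=4 eennAaww=4 eennaaWw=2 eennaaww=2
EeNNAaWw hits 8/256; gcd=8; 8÷8/256÷8 = 1/32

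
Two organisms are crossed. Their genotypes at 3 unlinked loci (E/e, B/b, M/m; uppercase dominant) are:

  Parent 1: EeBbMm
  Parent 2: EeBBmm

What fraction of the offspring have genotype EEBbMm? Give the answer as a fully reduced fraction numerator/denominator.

P(EEBbMm) = 1/16

EeBbMm gametes: EBM×1, EBm×1, EbM×1, Ebm×1, eBM×1, eBm×1, ebM×1, ebm×1
EeBBmm gametes: EBm×4, eBm×4
EeBbMm×EeBBmm grid (8·8=64): EEBBMm=4 EEBBmm=4 EEBbMm=4 EEBbmm=4 EeBBMm=8 EeBBmm=8 EeBbMm=8 EeBbmm=8 eeBBMm=4 eeBBmm=4 eeBbMm=4 eeBbmm=4
EEBbMm hits 4/64; gcd=4; 4÷4/64÷4 = 1/16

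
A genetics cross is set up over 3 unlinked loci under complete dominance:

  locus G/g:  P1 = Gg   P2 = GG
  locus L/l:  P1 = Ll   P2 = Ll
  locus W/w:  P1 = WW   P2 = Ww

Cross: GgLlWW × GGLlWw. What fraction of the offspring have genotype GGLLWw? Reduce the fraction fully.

GgLlWW gametes: GLW×2, GlW×2, gLW×2, glW×2
GGLlWw gametes: GLW×2, GLw×2, GlW×2, Glw×2
GgLlWW×GGLlWw grid (8·8=64): GGLLWW=4 GGLLWw=4 GGLlWW=8 GGLlWw=8 GGllWW=4 GGllWw=4 GgLLWW=4 GgLLWw=4 GgLlWW=8 GgLlWw=8 GgllWW=4 GgllWw=4
GGLLWw hits 4/64; gcd=4; 4÷4/64÷4 = 1/16

P(GGLLWw) = 1/16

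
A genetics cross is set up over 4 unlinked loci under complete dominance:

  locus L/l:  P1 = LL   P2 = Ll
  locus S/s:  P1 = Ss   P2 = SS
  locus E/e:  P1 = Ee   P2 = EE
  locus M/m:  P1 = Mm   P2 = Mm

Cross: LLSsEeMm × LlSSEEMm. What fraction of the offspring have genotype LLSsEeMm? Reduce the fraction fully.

P(LLSsEeMm) = 1/16

LLSsEeMm gametes: LSEM×2, LSEm×2, LSeM×2, LSem×2, LsEM×2, LsEm×2, LseM×2, Lsem×2
LlSSEEMm gametes: LSEM×4, LSEm×4, lSEM×4, lSEm×4
LLSsEeMm×LlSSEEMm grid (16·16=256): LLSSEEMM=8 LLSSEEMm=16 LLSSEEmm=8 LLSSEeMM=8 LLSSEeMm=16 LLSSEemm=8 LLSsEEMM=8 LLSsEEMm=16 LLSsEEmm=8 LLSsEeMM=8 LLSsEeMm=16 LLSsEemm=8 LlSSEEMM=8 LlSSEEMm=16 LlSSEEmm=8 LlSSEeMM=8 LlSSEeMm=16 LlSSEemm=8 LlSsEEMM=8 LlSsEEMm=16 LlSsEEmm=8 LlSsEeMM=8 LlSsEeMm=16 LlSsEemm=8
LLSsEeMm hits 16/256; gcd=16; 16÷16/256÷16 = 1/16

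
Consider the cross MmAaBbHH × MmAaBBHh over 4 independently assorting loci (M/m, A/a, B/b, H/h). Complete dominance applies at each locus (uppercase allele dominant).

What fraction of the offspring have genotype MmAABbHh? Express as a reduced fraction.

MmAaBbHH gametes: MABH×2, MAbH×2, MaBH×2, MabH×2, mABH×2, mAbH×2, maBH×2, mabH×2
MmAaBBHh gametes: MABH×2, MABh×2, MaBH×2, MaBh×2, mABH×2, mABh×2, maBH×2, maBh×2
MmAaBbHH×MmAaBBHh grid (16·16=256): MMAABBHH=4 MMAABBHh=4 MMAABbHH=4 MMAABbHh=4 MMAaBBHH=8 MMAaBBHh=8 MMAaBbHH=8 MMAaBbHh=8 MMaaBBHH=4 MMaaBBHh=4 MMaaBbHH=4 MMaaBbHh=4 MmAABBHH=8 MmAABBHh=8 MmAABbHH=8 MmAABbHh=8 MmAaBBHH=16 MmAaBBHh=16 MmAaBbHH=16 MmAaBbHh=16 MmaaBBHH=8 MmaaBBHh=8 MmaaBbHH=8 MmaaBbHh=8 mmAABBHH=4 mmAABBHh=4 mmAABbHH=4 mmAABbHh=4 mmAaBBHH=8 mmAaBBHh=8 mmAaBbHH=8 mmAaBbHh=8 mmaaBBHH=4 mmaaBBHh=4 mmaaBbHH=4 mmaaBbHh=4
MmAABbHh hits 8/256; gcd=8; 8÷8/256÷8 = 1/32

P(MmAABbHh) = 1/32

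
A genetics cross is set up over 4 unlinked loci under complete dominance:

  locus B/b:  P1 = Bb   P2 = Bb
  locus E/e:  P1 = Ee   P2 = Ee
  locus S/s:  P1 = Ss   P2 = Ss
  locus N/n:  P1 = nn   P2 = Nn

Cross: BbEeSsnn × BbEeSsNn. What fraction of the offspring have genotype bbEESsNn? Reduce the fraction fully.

P(bbEESsNn) = 1/64

BbEeSsnn gametes: BESn×2, BEsn×2, BeSn×2, Besn×2, bESn×2, bEsn×2, beSn×2, besn×2
BbEeSsNn gametes: BESN×1, BESn×1, BEsN×1, BEsn×1, BeSN×1, BeSn×1, BesN×1, Besn×1, bESN×1, bESn×1, bEsN×1, bEsn×1, beSN×1, beSn×1, besN×1, besn×1
BbEeSsnn×BbEeSsNn grid (16·16=256): BBEESSNn=2 BBEESSnn=2 BBEESsNn=4 BBEESsnn=4 BBEEssNn=2 BBEEssnn=2 BBEeSSNn=4 BBEeSSnn=4 BBEeSsNn=8 BBEeSsnn=8 BBEessNn=4 BBEessnn=4 BBeeSSNn=2 BBeeSSnn=2 BBeeSsNn=4 BBeeSsnn=4 BBeessNn=2 BBeessnn=2 BbEESSNn=4 BbEESSnn=4 BbEESsNn=8 BbEESsnn=8 BbEEssNn=4 BbEEssnn=4 BbEeSSNn=8 BbEeSSnn=8 BbEeSsNn=16 BbEeSsnn=16 BbEessNn=8 BbEessnn=8 BbeeSSNn=4 BbeeSSnn=4 BbeeSsNn=8 BbeeSsnn=8 BbeessNn=4 Bbeessnn=4 bbEESSNn=2 bbEESSnn=2 bbEESsNn=4 bbEESsnn=4 bbEEssNn=2 bbEEssnn=2 bbEeSSNn=4 bbEeSSnn=4 bbEeSsNn=8 bbEeSsnn=8 bbEessNn=4 bbEessnn=4 bbeeSSNn=2 bbeeSSnn=2 bbeeSsNn=4 bbeeSsnn=4 bbeessNn=2 bbeessnn=2
bbEESsNn hits 4/256; gcd=4; 4÷4/256÷4 = 1/64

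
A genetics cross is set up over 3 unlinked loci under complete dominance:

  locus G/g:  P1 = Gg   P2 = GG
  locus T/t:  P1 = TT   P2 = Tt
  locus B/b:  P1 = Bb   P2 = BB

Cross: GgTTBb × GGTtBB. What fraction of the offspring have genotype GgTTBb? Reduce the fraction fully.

GgTTBb gametes: GTB×2, GTb×2, gTB×2, gTb×2
GGTtBB gametes: GTB×4, GtB×4
GgTTBb×GGTtBB grid (8·8=64): GGTTBB=8 GGTTBb=8 GGTtBB=8 GGTtBb=8 GgTTBB=8 GgTTBb=8 GgTtBB=8 GgTtBb=8
GgTTBb hits 8/64; gcd=8; 8÷8/64÷8 = 1/8

P(GgTTBb) = 1/8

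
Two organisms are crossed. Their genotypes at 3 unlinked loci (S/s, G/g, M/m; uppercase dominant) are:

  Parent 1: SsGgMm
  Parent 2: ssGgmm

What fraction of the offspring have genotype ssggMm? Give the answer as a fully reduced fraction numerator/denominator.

SsGgMm gametes: SGM×1, SGm×1, SgM×1, Sgm×1, sGM×1, sGm×1, sgM×1, sgm×1
ssGgmm gametes: sGm×4, sgm×4
SsGgMm×ssGgmm grid (8·8=64): SsGGMm=4 SsGGmm=4 SsGgMm=8 SsGgmm=8 SsggMm=4 Ssggmm=4 ssGGMm=4 ssGGmm=4 ssGgMm=8 ssGgmm=8 ssggMm=4 ssggmm=4
ssggMm hits 4/64; gcd=4; 4÷4/64÷4 = 1/16

P(ssggMm) = 1/16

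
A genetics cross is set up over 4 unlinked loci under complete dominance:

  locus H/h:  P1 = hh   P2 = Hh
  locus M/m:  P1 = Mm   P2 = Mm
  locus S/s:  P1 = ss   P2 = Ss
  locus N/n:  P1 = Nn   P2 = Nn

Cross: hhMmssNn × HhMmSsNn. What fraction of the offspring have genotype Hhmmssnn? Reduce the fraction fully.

hhMmssNn gametes: hMsN×4, hMsn×4, hmsN×4, hmsn×4
HhMmSsNn gametes: HMSN×1, HMSn×1, HMsN×1, HMsn×1, HmSN×1, HmSn×1, HmsN×1, Hmsn×1, hMSN×1, hMSn×1, hMsN×1, hMsn×1, hmSN×1, hmSn×1, hmsN×1, hmsn×1
hhMmssNn×HhMmSsNn grid (16·16=256): HhMMSsNN=4 HhMMSsNn=8 HhMMSsnn=4 HhMMssNN=4 HhMMssNn=8 HhMMssnn=4 HhMmSsNN=8 HhMmSsNn=16 HhMmSsnn=8 HhMmssNN=8 HhMmssNn=16 HhMmssnn=8 HhmmSsNN=4 HhmmSsNn=8 HhmmSsnn=4 HhmmssNN=4 HhmmssNn=8 Hhmmssnn=4 hhMMSsNN=4 hhMMSsNn=8 hhMMSsnn=4 hhMMssNN=4 hhMMssNn=8 hhMMssnn=4 hhMmSsNN=8 hhMmSsNn=16 hhMmSsnn=8 hhMmssNN=8 hhMmssNn=16 hhMmssnn=8 hhmmSsNN=4 hhmmSsNn=8 hhmmSsnn=4 hhmmssNN=4 hhmmssNn=8 hhmmssnn=4
Hhmmssnn hits 4/256; gcd=4; 4÷4/256÷4 = 1/64

P(Hhmmssnn) = 1/64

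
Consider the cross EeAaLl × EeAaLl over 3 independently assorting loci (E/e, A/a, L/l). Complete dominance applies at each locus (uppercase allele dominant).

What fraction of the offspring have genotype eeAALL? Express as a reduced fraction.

P(eeAALL) = 1/64

EeAaLl gametes: EAL×1, EAl×1, EaL×1, Eal×1, eAL×1, eAl×1, eaL×1, eal×1
EeAaLl gametes: EAL×1, EAl×1, EaL×1, Eal×1, eAL×1, eAl×1, eaL×1, eal×1
EeAaLl×EeAaLl grid (8·8=64): EEAALL=1 EEAALl=2 EEAAll=1 EEAaLL=2 EEAaLl=4 EEAall=2 EEaaLL=1 EEaaLl=2 EEaall=1 EeAALL=2 EeAALl=4 EeAAll=2 EeAaLL=4 EeAaLl=8 EeAall=4 EeaaLL=2 EeaaLl=4 Eeaall=2 eeAALL=1 eeAALl=2 eeAAll=1 eeAaLL=2 eeAaLl=4 eeAall=2 eeaaLL=1 eeaaLl=2 eeaall=1
eeAALL hits 1/64; gcd=1; 1÷1/64÷1 = 1/64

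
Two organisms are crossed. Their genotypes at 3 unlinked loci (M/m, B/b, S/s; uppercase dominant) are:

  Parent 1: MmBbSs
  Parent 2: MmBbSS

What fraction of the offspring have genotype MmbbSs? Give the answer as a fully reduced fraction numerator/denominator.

P(MmbbSs) = 1/16

MmBbSs gametes: MBS×1, MBs×1, MbS×1, Mbs×1, mBS×1, mBs×1, mbS×1, mbs×1
MmBbSS gametes: MBS×2, MbS×2, mBS×2, mbS×2
MmBbSs×MmBbSS grid (8·8=64): MMBBSS=2 MMBBSs=2 MMBbSS=4 MMBbSs=4 MMbbSS=2 MMbbSs=2 MmBBSS=4 MmBBSs=4 MmBbSS=8 MmBbSs=8 MmbbSS=4 MmbbSs=4 mmBBSS=2 mmBBSs=2 mmBbSS=4 mmBbSs=4 mmbbSS=2 mmbbSs=2
MmbbSs hits 4/64; gcd=4; 4÷4/64÷4 = 1/16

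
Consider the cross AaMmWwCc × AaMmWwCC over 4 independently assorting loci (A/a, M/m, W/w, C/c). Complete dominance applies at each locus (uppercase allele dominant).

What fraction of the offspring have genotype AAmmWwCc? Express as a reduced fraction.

AaMmWwCc gametes: AMWC×1, AMWc×1, AMwC×1, AMwc×1, AmWC×1, AmWc×1, AmwC×1, Amwc×1, aMWC×1, aMWc×1, aMwC×1, aMwc×1, amWC×1, amWc×1, amwC×1, amwc×1
AaMmWwCC gametes: AMWC×2, AMwC×2, AmWC×2, AmwC×2, aMWC×2, aMwC×2, amWC×2, amwC×2
AaMmWwCc×AaMmWwCC grid (16·16=256): AAMMWWCC=2 AAMMWWCc=2 AAMMWwCC=4 AAMMWwCc=4 AAMMwwCC=2 AAMMwwCc=2 AAMmWWCC=4 AAMmWWCc=4 AAMmWwCC=8 AAMmWwCc=8 AAMmwwCC=4 AAMmwwCc=4 AAmmWWCC=2 AAmmWWCc=2 AAmmWwCC=4 AAmmWwCc=4 AAmmwwCC=2 AAmmwwCc=2 AaMMWWCC=4 AaMMWWCc=4 AaMMWwCC=8 AaMMWwCc=8 AaMMwwCC=4 AaMMwwCc=4 AaMmWWCC=8 AaMmWWCc=8 AaMmWwCC=16 AaMmWwCc=16 AaMmwwCC=8 AaMmwwCc=8 AammWWCC=4 AammWWCc=4 AammWwCC=8 AammWwCc=8 AammwwCC=4 AammwwCc=4 aaMMWWCC=2 aaMMWWCc=2 aaMMWwCC=4 aaMMWwCc=4 aaMMwwCC=2 aaMMwwCc=2 aaMmWWCC=4 aaMmWWCc=4 aaMmWwCC=8 aaMmWwCc=8 aaMmwwCC=4 aaMmwwCc=4 aammWWCC=2 aammWWCc=2 aammWwCC=4 aammWwCc=4 aammwwCC=2 aammwwCc=2
AAmmWwCc hits 4/256; gcd=4; 4÷4/256÷4 = 1/64

P(AAmmWwCc) = 1/64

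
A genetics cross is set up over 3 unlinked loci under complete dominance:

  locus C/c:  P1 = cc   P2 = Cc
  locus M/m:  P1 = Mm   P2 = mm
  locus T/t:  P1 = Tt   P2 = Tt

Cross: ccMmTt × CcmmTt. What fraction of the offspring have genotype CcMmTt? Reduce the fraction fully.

ccMmTt gametes: cMT×2, cMt×2, cmT×2, cmt×2
CcmmTt gametes: CmT×2, Cmt×2, cmT×2, cmt×2
ccMmTt×CcmmTt grid (8·8=64): CcMmTT=4 CcMmTt=8 CcMmtt=4 CcmmTT=4 CcmmTt=8 Ccmmtt=4 ccMmTT=4 ccMmTt=8 ccMmtt=4 ccmmTT=4 ccmmTt=8 ccmmtt=4
CcMmTt hits 8/64; gcd=8; 8÷8/64÷8 = 1/8

P(CcMmTt) = 1/8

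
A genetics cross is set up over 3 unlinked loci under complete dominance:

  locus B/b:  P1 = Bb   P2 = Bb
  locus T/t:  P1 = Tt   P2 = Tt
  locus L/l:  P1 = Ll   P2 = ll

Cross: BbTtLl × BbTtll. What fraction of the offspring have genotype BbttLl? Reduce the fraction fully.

BbTtLl gametes: BTL×1, BTl×1, BtL×1, Btl×1, bTL×1, bTl×1, btL×1, btl×1
BbTtll gametes: BTl×2, Btl×2, bTl×2, btl×2
BbTtLl×BbTtll grid (8·8=64): BBTTLl=2 BBTTll=2 BBTtLl=4 BBTtll=4 BBttLl=2 BBttll=2 BbTTLl=4 BbTTll=4 BbTtLl=8 BbTtll=8 BbttLl=4 Bbttll=4 bbTTLl=2 bbTTll=2 bbTtLl=4 bbTtll=4 bbttLl=2 bbttll=2
BbttLl hits 4/64; gcd=4; 4÷4/64÷4 = 1/16

P(BbttLl) = 1/16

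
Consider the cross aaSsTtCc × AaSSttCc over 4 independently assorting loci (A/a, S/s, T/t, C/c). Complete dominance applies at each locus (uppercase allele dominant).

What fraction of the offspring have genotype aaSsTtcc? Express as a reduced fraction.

P(aaSsTtcc) = 1/32

aaSsTtCc gametes: aSTC×2, aSTc×2, aStC×2, aStc×2, asTC×2, asTc×2, astC×2, astc×2
AaSSttCc gametes: AStC×4, AStc×4, aStC×4, aStc×4
aaSsTtCc×AaSSttCc grid (16·16=256): AaSSTtCC=8 AaSSTtCc=16 AaSSTtcc=8 AaSSttCC=8 AaSSttCc=16 AaSSttcc=8 AaSsTtCC=8 AaSsTtCc=16 AaSsTtcc=8 AaSsttCC=8 AaSsttCc=16 AaSsttcc=8 aaSSTtCC=8 aaSSTtCc=16 aaSSTtcc=8 aaSSttCC=8 aaSSttCc=16 aaSSttcc=8 aaSsTtCC=8 aaSsTtCc=16 aaSsTtcc=8 aaSsttCC=8 aaSsttCc=16 aaSsttcc=8
aaSsTtcc hits 8/256; gcd=8; 8÷8/256÷8 = 1/32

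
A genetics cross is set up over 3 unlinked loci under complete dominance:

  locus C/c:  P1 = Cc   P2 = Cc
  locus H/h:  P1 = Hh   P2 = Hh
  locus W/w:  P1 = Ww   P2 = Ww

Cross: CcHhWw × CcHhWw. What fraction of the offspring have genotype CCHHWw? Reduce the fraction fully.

CcHhWw gametes: CHW×1, CHw×1, ChW×1, Chw×1, cHW×1, cHw×1, chW×1, chw×1
CcHhWw gametes: CHW×1, CHw×1, ChW×1, Chw×1, cHW×1, cHw×1, chW×1, chw×1
CcHhWw×CcHhWw grid (8·8=64): CCHHWW=1 CCHHWw=2 CCHHww=1 CCHhWW=2 CCHhWw=4 CCHhww=2 CChhWW=1 CChhWw=2 CChhww=1 CcHHWW=2 CcHHWw=4 CcHHww=2 CcHhWW=4 CcHhWw=8 CcHhww=4 CchhWW=2 CchhWw=4 Cchhww=2 ccHHWW=1 ccHHWw=2 ccHHww=1 ccHhWW=2 ccHhWw=4 ccHhww=2 cchhWW=1 cchhWw=2 cchhww=1
CCHHWw hits 2/64; gcd=2; 2÷2/64÷2 = 1/32

P(CCHHWw) = 1/32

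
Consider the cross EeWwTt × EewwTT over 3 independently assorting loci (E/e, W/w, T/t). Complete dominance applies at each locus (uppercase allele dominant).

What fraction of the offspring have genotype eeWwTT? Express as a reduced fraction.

EeWwTt gametes: EWT×1, EWt×1, EwT×1, Ewt×1, eWT×1, eWt×1, ewT×1, ewt×1
EewwTT gametes: EwT×4, ewT×4
EeWwTt×EewwTT grid (8·8=64): EEWwTT=4 EEWwTt=4 EEwwTT=4 EEwwTt=4 EeWwTT=8 EeWwTt=8 EewwTT=8 EewwTt=8 eeWwTT=4 eeWwTt=4 eewwTT=4 eewwTt=4
eeWwTT hits 4/64; gcd=4; 4÷4/64÷4 = 1/16

P(eeWwTT) = 1/16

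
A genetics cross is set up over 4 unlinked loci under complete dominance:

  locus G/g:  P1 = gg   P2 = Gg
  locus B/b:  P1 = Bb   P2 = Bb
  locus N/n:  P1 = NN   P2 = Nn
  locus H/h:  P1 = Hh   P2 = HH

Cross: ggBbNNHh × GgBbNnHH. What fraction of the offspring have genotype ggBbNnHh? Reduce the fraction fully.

ggBbNNHh gametes: gBNH×4, gBNh×4, gbNH×4, gbNh×4
GgBbNnHH gametes: GBNH×2, GBnH×2, GbNH×2, GbnH×2, gBNH×2, gBnH×2, gbNH×2, gbnH×2
ggBbNNHh×GgBbNnHH grid (16·16=256): GgBBNNHH=8 GgBBNNHh=8 GgBBNnHH=8 GgBBNnHh=8 GgBbNNHH=16 GgBbNNHh=16 GgBbNnHH=16 GgBbNnHh=16 GgbbNNHH=8 GgbbNNHh=8 GgbbNnHH=8 GgbbNnHh=8 ggBBNNHH=8 ggBBNNHh=8 ggBBNnHH=8 ggBBNnHh=8 ggBbNNHH=16 ggBbNNHh=16 ggBbNnHH=16 ggBbNnHh=16 ggbbNNHH=8 ggbbNNHh=8 ggbbNnHH=8 ggbbNnHh=8
ggBbNnHh hits 16/256; gcd=16; 16÷16/256÷16 = 1/16

P(ggBbNnHh) = 1/16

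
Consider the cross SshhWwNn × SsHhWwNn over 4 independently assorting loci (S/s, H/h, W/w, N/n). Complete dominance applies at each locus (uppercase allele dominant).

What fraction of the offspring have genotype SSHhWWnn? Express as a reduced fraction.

SshhWwNn gametes: ShWN×2, ShWn×2, ShwN×2, Shwn×2, shWN×2, shWn×2, shwN×2, shwn×2
SsHhWwNn gametes: SHWN×1, SHWn×1, SHwN×1, SHwn×1, ShWN×1, ShWn×1, ShwN×1, Shwn×1, sHWN×1, sHWn×1, sHwN×1, sHwn×1, shWN×1, shWn×1, shwN×1, shwn×1
SshhWwNn×SsHhWwNn grid (16·16=256): SSHhWWNN=2 SSHhWWNn=4 SSHhWWnn=2 SSHhWwNN=4 SSHhWwNn=8 SSHhWwnn=4 SSHhwwNN=2 SSHhwwNn=4 SSHhwwnn=2 SShhWWNN=2 SShhWWNn=4 SShhWWnn=2 SShhWwNN=4 SShhWwNn=8 SShhWwnn=4 SShhwwNN=2 SShhwwNn=4 SShhwwnn=2 SsHhWWNN=4 SsHhWWNn=8 SsHhWWnn=4 SsHhWwNN=8 SsHhWwNn=16 SsHhWwnn=8 SsHhwwNN=4 SsHhwwNn=8 SsHhwwnn=4 SshhWWNN=4 SshhWWNn=8 SshhWWnn=4 SshhWwNN=8 SshhWwNn=16 SshhWwnn=8 SshhwwNN=4 SshhwwNn=8 Sshhwwnn=4 ssHhWWNN=2 ssHhWWNn=4 ssHhWWnn=2 ssHhWwNN=4 ssHhWwNn=8 ssHhWwnn=4 ssHhwwNN=2 ssHhwwNn=4 ssHhwwnn=2 sshhWWNN=2 sshhWWNn=4 sshhWWnn=2 sshhWwNN=4 sshhWwNn=8 sshhWwnn=4 sshhwwNN=2 sshhwwNn=4 sshhwwnn=2
SSHhWWnn hits 2/256; gcd=2; 2÷2/256÷2 = 1/128

P(SSHhWWnn) = 1/128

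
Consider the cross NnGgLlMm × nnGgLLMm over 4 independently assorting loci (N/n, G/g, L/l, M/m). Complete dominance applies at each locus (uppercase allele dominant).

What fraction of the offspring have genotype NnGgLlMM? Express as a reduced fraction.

P(NnGgLlMM) = 1/32

NnGgLlMm gametes: NGLM×1, NGLm×1, NGlM×1, NGlm×1, NgLM×1, NgLm×1, NglM×1, Nglm×1, nGLM×1, nGLm×1, nGlM×1, nGlm×1, ngLM×1, ngLm×1, nglM×1, nglm×1
nnGgLLMm gametes: nGLM×4, nGLm×4, ngLM×4, ngLm×4
NnGgLlMm×nnGgLLMm grid (16·16=256): NnGGLLMM=4 NnGGLLMm=8 NnGGLLmm=4 NnGGLlMM=4 NnGGLlMm=8 NnGGLlmm=4 NnGgLLMM=8 NnGgLLMm=16 NnGgLLmm=8 NnGgLlMM=8 NnGgLlMm=16 NnGgLlmm=8 NnggLLMM=4 NnggLLMm=8 NnggLLmm=4 NnggLlMM=4 NnggLlMm=8 NnggLlmm=4 nnGGLLMM=4 nnGGLLMm=8 nnGGLLmm=4 nnGGLlMM=4 nnGGLlMm=8 nnGGLlmm=4 nnGgLLMM=8 nnGgLLMm=16 nnGgLLmm=8 nnGgLlMM=8 nnGgLlMm=16 nnGgLlmm=8 nnggLLMM=4 nnggLLMm=8 nnggLLmm=4 nnggLlMM=4 nnggLlMm=8 nnggLlmm=4
NnGgLlMM hits 8/256; gcd=8; 8÷8/256÷8 = 1/32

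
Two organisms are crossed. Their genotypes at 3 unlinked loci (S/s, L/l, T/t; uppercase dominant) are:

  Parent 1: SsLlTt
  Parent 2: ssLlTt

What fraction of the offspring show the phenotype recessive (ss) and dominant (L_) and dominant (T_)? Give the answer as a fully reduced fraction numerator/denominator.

SsLlTt gametes: SLT×1, SLt×1, SlT×1, Slt×1, sLT×1, sLt×1, slT×1, slt×1
ssLlTt gametes: sLT×2, sLt×2, slT×2, slt×2
SsLlTt×ssLlTt grid (8·8=64): SsLLTT=2 SsLLTt=4 SsLLtt=2 SsLlTT=4 SsLlTt=8 SsLltt=4 SsllTT=2 SsllTt=4 Sslltt=2 ssLLTT=2 ssLLTt=4 ssLLtt=2 ssLlTT=4 ssLlTt=8 ssLltt=4 ssllTT=2 ssllTt=4 sslltt=2
ss L_ T_ hits 18/64; gcd=2; 18÷2/64÷2 = 9/32

P(ss L_ T_) = 9/32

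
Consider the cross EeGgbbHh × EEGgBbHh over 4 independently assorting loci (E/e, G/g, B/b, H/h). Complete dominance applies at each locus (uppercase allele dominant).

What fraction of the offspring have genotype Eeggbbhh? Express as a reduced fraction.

EeGgbbHh gametes: EGbH×2, EGbh×2, EgbH×2, Egbh×2, eGbH×2, eGbh×2, egbH×2, egbh×2
EEGgBbHh gametes: EGBH×2, EGBh×2, EGbH×2, EGbh×2, EgBH×2, EgBh×2, EgbH×2, Egbh×2
EeGgbbHh×EEGgBbHh grid (16·16=256): EEGGBbHH=4 EEGGBbHh=8 EEGGBbhh=4 EEGGbbHH=4 EEGGbbHh=8 EEGGbbhh=4 EEGgBbHH=8 EEGgBbHh=16 EEGgBbhh=8 EEGgbbHH=8 EEGgbbHh=16 EEGgbbhh=8 EEggBbHH=4 EEggBbHh=8 EEggBbhh=4 EEggbbHH=4 EEggbbHh=8 EEggbbhh=4 EeGGBbHH=4 EeGGBbHh=8 EeGGBbhh=4 EeGGbbHH=4 EeGGbbHh=8 EeGGbbhh=4 EeGgBbHH=8 EeGgBbHh=16 EeGgBbhh=8 EeGgbbHH=8 EeGgbbHh=16 EeGgbbhh=8 EeggBbHH=4 EeggBbHh=8 EeggBbhh=4 EeggbbHH=4 EeggbbHh=8 Eeggbbhh=4
Eeggbbhh hits 4/256; gcd=4; 4÷4/256÷4 = 1/64

P(Eeggbbhh) = 1/64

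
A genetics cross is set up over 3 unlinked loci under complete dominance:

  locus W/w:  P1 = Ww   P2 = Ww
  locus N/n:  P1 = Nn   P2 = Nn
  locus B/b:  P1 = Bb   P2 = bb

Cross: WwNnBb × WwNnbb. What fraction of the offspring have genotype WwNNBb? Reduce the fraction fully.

P(WwNNBb) = 1/16

WwNnBb gametes: WNB×1, WNb×1, WnB×1, Wnb×1, wNB×1, wNb×1, wnB×1, wnb×1
WwNnbb gametes: WNb×2, Wnb×2, wNb×2, wnb×2
WwNnBb×WwNnbb grid (8·8=64): WWNNBb=2 WWNNbb=2 WWNnBb=4 WWNnbb=4 WWnnBb=2 WWnnbb=2 WwNNBb=4 WwNNbb=4 WwNnBb=8 WwNnbb=8 WwnnBb=4 Wwnnbb=4 wwNNBb=2 wwNNbb=2 wwNnBb=4 wwNnbb=4 wwnnBb=2 wwnnbb=2
WwNNBb hits 4/64; gcd=4; 4÷4/64÷4 = 1/16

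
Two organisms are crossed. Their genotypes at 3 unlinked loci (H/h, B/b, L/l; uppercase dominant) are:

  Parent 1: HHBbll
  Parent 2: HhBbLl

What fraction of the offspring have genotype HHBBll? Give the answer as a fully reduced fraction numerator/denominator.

HHBbll gametes: HBl×4, Hbl×4
HhBbLl gametes: HBL×1, HBl×1, HbL×1, Hbl×1, hBL×1, hBl×1, hbL×1, hbl×1
HHBbll×HhBbLl grid (8·8=64): HHBBLl=4 HHBBll=4 HHBbLl=8 HHBbll=8 HHbbLl=4 HHbbll=4 HhBBLl=4 HhBBll=4 HhBbLl=8 HhBbll=8 HhbbLl=4 Hhbbll=4
HHBBll hits 4/64; gcd=4; 4÷4/64÷4 = 1/16

P(HHBBll) = 1/16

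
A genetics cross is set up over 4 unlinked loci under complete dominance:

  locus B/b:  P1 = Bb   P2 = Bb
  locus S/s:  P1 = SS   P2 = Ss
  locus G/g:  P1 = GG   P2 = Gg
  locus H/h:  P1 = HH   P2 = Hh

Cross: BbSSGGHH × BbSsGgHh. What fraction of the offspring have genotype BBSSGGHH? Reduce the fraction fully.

BbSSGGHH gametes: BSGH×8, bSGH×8
BbSsGgHh gametes: BSGH×1, BSGh×1, BSgH×1, BSgh×1, BsGH×1, BsGh×1, BsgH×1, Bsgh×1, bSGH×1, bSGh×1, bSgH×1, bSgh×1, bsGH×1, bsGh×1, bsgH×1, bsgh×1
BbSSGGHH×BbSsGgHh grid (16·16=256): BBSSGGHH=8 BBSSGGHh=8 BBSSGgHH=8 BBSSGgHh=8 BBSsGGHH=8 BBSsGGHh=8 BBSsGgHH=8 BBSsGgHh=8 BbSSGGHH=16 BbSSGGHh=16 BbSSGgHH=16 BbSSGgHh=16 BbSsGGHH=16 BbSsGGHh=16 BbSsGgHH=16 BbSsGgHh=16 bbSSGGHH=8 bbSSGGHh=8 bbSSGgHH=8 bbSSGgHh=8 bbSsGGHH=8 bbSsGGHh=8 bbSsGgHH=8 bbSsGgHh=8
BBSSGGHH hits 8/256; gcd=8; 8÷8/256÷8 = 1/32

P(BBSSGGHH) = 1/32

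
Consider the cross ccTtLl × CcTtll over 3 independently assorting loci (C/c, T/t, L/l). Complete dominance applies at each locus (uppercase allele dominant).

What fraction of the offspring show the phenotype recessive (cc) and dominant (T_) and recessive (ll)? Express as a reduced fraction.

P(cc T_ ll) = 3/16

ccTtLl gametes: cTL×2, cTl×2, ctL×2, ctl×2
CcTtll gametes: CTl×2, Ctl×2, cTl×2, ctl×2
ccTtLl×CcTtll grid (8·8=64): CcTTLl=4 CcTTll=4 CcTtLl=8 CcTtll=8 CcttLl=4 Ccttll=4 ccTTLl=4 ccTTll=4 ccTtLl=8 ccTtll=8 ccttLl=4 ccttll=4
cc T_ ll hits 12/64; gcd=4; 12÷4/64÷4 = 3/16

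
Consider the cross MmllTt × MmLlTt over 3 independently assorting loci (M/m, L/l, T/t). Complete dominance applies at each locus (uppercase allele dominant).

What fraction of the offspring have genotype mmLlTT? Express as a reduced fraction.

P(mmLlTT) = 1/32

MmllTt gametes: MlT×2, Mlt×2, mlT×2, mlt×2
MmLlTt gametes: MLT×1, MLt×1, MlT×1, Mlt×1, mLT×1, mLt×1, mlT×1, mlt×1
MmllTt×MmLlTt grid (8·8=64): MMLlTT=2 MMLlTt=4 MMLltt=2 MMllTT=2 MMllTt=4 MMlltt=2 MmLlTT=4 MmLlTt=8 MmLltt=4 MmllTT=4 MmllTt=8 Mmlltt=4 mmLlTT=2 mmLlTt=4 mmLltt=2 mmllTT=2 mmllTt=4 mmlltt=2
mmLlTT hits 2/64; gcd=2; 2÷2/64÷2 = 1/32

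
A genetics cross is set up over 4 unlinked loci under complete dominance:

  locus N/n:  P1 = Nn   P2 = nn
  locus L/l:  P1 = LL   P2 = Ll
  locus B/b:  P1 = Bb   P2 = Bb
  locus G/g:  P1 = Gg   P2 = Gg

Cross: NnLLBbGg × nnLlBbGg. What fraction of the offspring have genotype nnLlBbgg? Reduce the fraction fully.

NnLLBbGg gametes: NLBG×2, NLBg×2, NLbG×2, NLbg×2, nLBG×2, nLBg×2, nLbG×2, nLbg×2
nnLlBbGg gametes: nLBG×2, nLBg×2, nLbG×2, nLbg×2, nlBG×2, nlBg×2, nlbG×2, nlbg×2
NnLLBbGg×nnLlBbGg grid (16·16=256): NnLLBBGG=4 NnLLBBGg=8 NnLLBBgg=4 NnLLBbGG=8 NnLLBbGg=16 NnLLBbgg=8 NnLLbbGG=4 NnLLbbGg=8 NnLLbbgg=4 NnLlBBGG=4 NnLlBBGg=8 NnLlBBgg=4 NnLlBbGG=8 NnLlBbGg=16 NnLlBbgg=8 NnLlbbGG=4 NnLlbbGg=8 NnLlbbgg=4 nnLLBBGG=4 nnLLBBGg=8 nnLLBBgg=4 nnLLBbGG=8 nnLLBbGg=16 nnLLBbgg=8 nnLLbbGG=4 nnLLbbGg=8 nnLLbbgg=4 nnLlBBGG=4 nnLlBBGg=8 nnLlBBgg=4 nnLlBbGG=8 nnLlBbGg=16 nnLlBbgg=8 nnLlbbGG=4 nnLlbbGg=8 nnLlbbgg=4
nnLlBbgg hits 8/256; gcd=8; 8÷8/256÷8 = 1/32

P(nnLlBbgg) = 1/32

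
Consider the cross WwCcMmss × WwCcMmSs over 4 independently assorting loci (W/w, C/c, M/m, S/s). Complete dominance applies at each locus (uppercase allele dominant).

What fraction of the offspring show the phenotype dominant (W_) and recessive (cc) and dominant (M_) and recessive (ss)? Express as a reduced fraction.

P(W_ cc M_ ss) = 9/128

WwCcMmss gametes: WCMs×2, WCms×2, WcMs×2, Wcms×2, wCMs×2, wCms×2, wcMs×2, wcms×2
WwCcMmSs gametes: WCMS×1, WCMs×1, WCmS×1, WCms×1, WcMS×1, WcMs×1, WcmS×1, Wcms×1, wCMS×1, wCMs×1, wCmS×1, wCms×1, wcMS×1, wcMs×1, wcmS×1, wcms×1
WwCcMmss×WwCcMmSs grid (16·16=256): WWCCMMSs=2 WWCCMMss=2 WWCCMmSs=4 WWCCMmss=4 WWCCmmSs=2 WWCCmmss=2 WWCcMMSs=4 WWCcMMss=4 WWCcMmSs=8 WWCcMmss=8 WWCcmmSs=4 WWCcmmss=4 WWccMMSs=2 WWccMMss=2 WWccMmSs=4 WWccMmss=4 WWccmmSs=2 WWccmmss=2 WwCCMMSs=4 WwCCMMss=4 WwCCMmSs=8 WwCCMmss=8 WwCCmmSs=4 WwCCmmss=4 WwCcMMSs=8 WwCcMMss=8 WwCcMmSs=16 WwCcMmss=16 WwCcmmSs=8 WwCcmmss=8 WwccMMSs=4 WwccMMss=4 WwccMmSs=8 WwccMmss=8 WwccmmSs=4 Wwccmmss=4 wwCCMMSs=2 wwCCMMss=2 wwCCMmSs=4 wwCCMmss=4 wwCCmmSs=2 wwCCmmss=2 wwCcMMSs=4 wwCcMMss=4 wwCcMmSs=8 wwCcMmss=8 wwCcmmSs=4 wwCcmmss=4 wwccMMSs=2 wwccMMss=2 wwccMmSs=4 wwccMmss=4 wwccmmSs=2 wwccmmss=2
W_ cc M_ ss hits 18/256; gcd=2; 18÷2/256÷2 = 9/128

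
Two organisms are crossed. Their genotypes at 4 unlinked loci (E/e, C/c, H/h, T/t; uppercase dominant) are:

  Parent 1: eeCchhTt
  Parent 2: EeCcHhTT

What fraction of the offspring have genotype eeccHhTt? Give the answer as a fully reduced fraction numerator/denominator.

P(eeccHhTt) = 1/32

eeCchhTt gametes: eChT×4, eCht×4, echT×4, echt×4
EeCcHhTT gametes: ECHT×2, EChT×2, EcHT×2, EchT×2, eCHT×2, eChT×2, ecHT×2, echT×2
eeCchhTt×EeCcHhTT grid (16·16=256): EeCCHhTT=8 EeCCHhTt=8 EeCChhTT=8 EeCChhTt=8 EeCcHhTT=16 EeCcHhTt=16 EeCchhTT=16 EeCchhTt=16 EeccHhTT=8 EeccHhTt=8 EecchhTT=8 EecchhTt=8 eeCCHhTT=8 eeCCHhTt=8 eeCChhTT=8 eeCChhTt=8 eeCcHhTT=16 eeCcHhTt=16 eeCchhTT=16 eeCchhTt=16 eeccHhTT=8 eeccHhTt=8 eecchhTT=8 eecchhTt=8
eeccHhTt hits 8/256; gcd=8; 8÷8/256÷8 = 1/32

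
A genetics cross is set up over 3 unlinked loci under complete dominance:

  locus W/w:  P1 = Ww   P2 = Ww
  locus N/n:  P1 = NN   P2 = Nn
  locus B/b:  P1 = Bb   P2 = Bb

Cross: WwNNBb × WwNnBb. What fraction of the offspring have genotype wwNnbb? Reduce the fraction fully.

P(wwNnbb) = 1/32

WwNNBb gametes: WNB×2, WNb×2, wNB×2, wNb×2
WwNnBb gametes: WNB×1, WNb×1, WnB×1, Wnb×1, wNB×1, wNb×1, wnB×1, wnb×1
WwNNBb×WwNnBb grid (8·8=64): WWNNBB=2 WWNNBb=4 WWNNbb=2 WWNnBB=2 WWNnBb=4 WWNnbb=2 WwNNBB=4 WwNNBb=8 WwNNbb=4 WwNnBB=4 WwNnBb=8 WwNnbb=4 wwNNBB=2 wwNNBb=4 wwNNbb=2 wwNnBB=2 wwNnBb=4 wwNnbb=2
wwNnbb hits 2/64; gcd=2; 2÷2/64÷2 = 1/32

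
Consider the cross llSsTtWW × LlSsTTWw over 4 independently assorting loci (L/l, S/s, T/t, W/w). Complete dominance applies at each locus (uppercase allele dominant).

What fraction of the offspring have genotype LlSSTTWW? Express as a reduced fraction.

llSsTtWW gametes: lSTW×4, lStW×4, lsTW×4, lstW×4
LlSsTTWw gametes: LSTW×2, LSTw×2, LsTW×2, LsTw×2, lSTW×2, lSTw×2, lsTW×2, lsTw×2
llSsTtWW×LlSsTTWw grid (16·16=256): LlSSTTWW=8 LlSSTTWw=8 LlSSTtWW=8 LlSSTtWw=8 LlSsTTWW=16 LlSsTTWw=16 LlSsTtWW=16 LlSsTtWw=16 LlssTTWW=8 LlssTTWw=8 LlssTtWW=8 LlssTtWw=8 llSSTTWW=8 llSSTTWw=8 llSSTtWW=8 llSSTtWw=8 llSsTTWW=16 llSsTTWw=16 llSsTtWW=16 llSsTtWw=16 llssTTWW=8 llssTTWw=8 llssTtWW=8 llssTtWw=8
LlSSTTWW hits 8/256; gcd=8; 8÷8/256÷8 = 1/32

P(LlSSTTWW) = 1/32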